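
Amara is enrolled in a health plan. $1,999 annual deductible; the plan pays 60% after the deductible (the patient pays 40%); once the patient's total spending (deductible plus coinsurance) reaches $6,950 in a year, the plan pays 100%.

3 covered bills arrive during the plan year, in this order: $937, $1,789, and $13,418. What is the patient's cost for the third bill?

#1 ($937): all of it applies to the deductible. Cost to patient: $937. OOP to date $937.
#2 ($1,789): $1,062 to deductible, leaving $727; 40% of $727 = $290.80. Patient pays $1,352.80; OOP now $2,289.80.
#3 ($13,418): deductible already satisfied, so patient's share is 40% × $13,418 = $5,367.20. Adding that to $2,289.80 gives $7,657, past the $6,950 cap; patient pays only $6,950 − $2,289.80 = $4,660.20.

$4,660.20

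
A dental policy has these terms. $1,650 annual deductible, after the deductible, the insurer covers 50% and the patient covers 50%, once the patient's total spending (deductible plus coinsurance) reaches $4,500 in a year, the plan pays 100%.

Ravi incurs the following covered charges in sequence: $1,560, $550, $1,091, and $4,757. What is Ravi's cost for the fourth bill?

$2,074.50

Bill 1, $1,560: fully absorbed by the deductible. Patient owes $1,560 (running OOP $1,560).
Bill 2, $550: $90 to deductible, leaving $460; coinsurance $460 × 50% = $230. Cost to patient: $320. OOP to date $1,880.
Bill 3, $1,091: deductible already satisfied, so patient's share is 50% × $1,091 = $545.50. Cost to patient: $545.50. OOP to date $2,425.50.
Bill 4, $4,757: deductible met; 50% of $4,757 = $2,378.50. OOP would hit $4,804 > $4,500, so the cap limits the patient to $4,500 − $2,425.50 = $2,074.50.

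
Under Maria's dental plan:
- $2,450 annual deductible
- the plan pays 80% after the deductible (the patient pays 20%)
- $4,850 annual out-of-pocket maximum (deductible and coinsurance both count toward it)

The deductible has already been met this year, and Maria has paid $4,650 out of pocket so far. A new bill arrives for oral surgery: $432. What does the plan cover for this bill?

$345.60

With the deductible met, the entire $432 is subject to coinsurance.
Coinsurance: $432 × 20% = $86.40.
Year-to-date out-of-pocket becomes $4,650 + $86.40 = $4,736.40, still under the $4,850 maximum, so no cap applies.
Insurer pays the balance: $432 − $86.40 = $345.60.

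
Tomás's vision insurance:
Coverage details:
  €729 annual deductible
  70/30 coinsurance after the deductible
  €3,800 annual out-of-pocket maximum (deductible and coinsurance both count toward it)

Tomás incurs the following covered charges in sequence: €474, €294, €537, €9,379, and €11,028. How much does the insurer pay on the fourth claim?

€6,565.30

Bill 1, €474: all of it applies to the deductible. Cost to member: €474. OOP to date €474. Insurer: €474 − €474 = €0.
Bill 2, €294: deductible takes €255, €39 remains; 30% of €39 = €11.70. Cost to member: €266.70. OOP to date €740.70. Insurer: €294 − €266.70 = €27.30.
Bill 3, €537: deductible met; 30% of €537 = €161.10. Cost to member: €161.10. OOP to date €901.80. Insurer: €537 − €161.10 = €375.90.
Bill 4, €9,379: 30% coinsurance on €9,379 = €2,813.70. Member owes €2,813.70 (running OOP €3,715.50). Plan pays €9,379 − €2,813.70 = €6,565.30.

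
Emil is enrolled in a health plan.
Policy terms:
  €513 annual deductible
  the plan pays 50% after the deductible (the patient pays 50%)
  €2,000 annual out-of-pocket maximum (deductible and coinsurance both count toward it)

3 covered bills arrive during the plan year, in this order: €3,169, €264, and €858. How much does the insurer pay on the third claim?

#1 (€3,169): deductible takes €513, €2,656 remains; coinsurance €2,656 × 50% = €1,328. Cost to patient: €1,841. OOP to date €1,841. Insurer: €3,169 − €1,841 = €1,328.
#2 (€264): deductible already satisfied, so patient's share is 50% × €264 = €132. Patient pays €132; OOP now €1,973. Plan pays €264 − €132 = €132.
#3 (€858): deductible already satisfied, so patient's share is 50% × €858 = €429. OOP would hit €2,402 > €2,000, so the cap limits the patient to €2,000 − €1,973 = €27. Plan pays €858 − €27 = €831.

€831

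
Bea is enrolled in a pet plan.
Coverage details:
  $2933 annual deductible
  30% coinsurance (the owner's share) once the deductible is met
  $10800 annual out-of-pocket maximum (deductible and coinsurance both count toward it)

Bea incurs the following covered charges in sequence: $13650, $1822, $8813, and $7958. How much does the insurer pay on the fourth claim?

$6496.60

#1 ($13650): $2933 finishes the deductible; $10717 goes to coinsurance; 30% of $10717 = $3215.10. Owner owes $6148.10 (running OOP $6148.10). Plan pays $13650 − $6148.10 = $7501.90.
#2 ($1822): deductible met; 30% of $1822 = $546.60. Owner owes $546.60 (running OOP $6694.70). Plan pays $1822 − $546.60 = $1275.40.
#3 ($8813): deductible met; 30% of $8813 = $2643.90. Owner owes $2643.90 (running OOP $9338.60). Plan pays $8813 − $2643.90 = $6169.10.
#4 ($7958): deductible met; 30% of $7958 = $2387.40. Adding that to $9338.60 gives $11726, past the $10800 cap; owner pays only $10800 − $9338.60 = $1461.40. Plan pays $7958 − $1461.40 = $6496.60.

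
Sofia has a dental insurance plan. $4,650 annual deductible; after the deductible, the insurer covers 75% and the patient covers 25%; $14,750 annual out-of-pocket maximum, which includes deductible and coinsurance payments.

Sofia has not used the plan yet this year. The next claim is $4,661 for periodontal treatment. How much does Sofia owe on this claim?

$4,652.75

The full $4,650 deductible is still open; $4,650 of this bill applies to it.
The remaining $11 (= $4,661 − $4,650) moves to coinsurance.
25% of $11 = $2.75 falls to the patient.
So the patient owes $4,650 + $2.75 = $4,652.75 before any cap.
Cumulative spending $0 + $4,652.75 = $4,652.75 stays under the $14,750 maximum.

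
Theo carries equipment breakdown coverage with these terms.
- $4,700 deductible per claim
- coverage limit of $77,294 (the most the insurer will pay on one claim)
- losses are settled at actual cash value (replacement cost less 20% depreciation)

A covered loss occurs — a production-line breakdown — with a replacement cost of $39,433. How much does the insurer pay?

At 20% depreciation, ACV = $39,433 − $7,886.60 = $31,546.40.
Subtract the deductible: $31,546.40 − $4,700 = $26,846.40.
$26,846.40 is within the $77,294 limit, so the insurer pays $26,846.40.

$26,846.40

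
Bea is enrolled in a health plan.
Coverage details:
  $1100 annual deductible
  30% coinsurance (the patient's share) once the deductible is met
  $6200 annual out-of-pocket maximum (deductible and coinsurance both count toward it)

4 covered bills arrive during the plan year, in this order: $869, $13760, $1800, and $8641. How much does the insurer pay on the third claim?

#1 ($869): entire amount goes to the deductible. Cost to patient: $869. OOP to date $869. Insurer: $869 − $869 = $0.
#2 ($13760): $231 finishes the deductible; $13529 goes to coinsurance; 30% of $13529 = $4058.70. Cost to patient: $4289.70. OOP to date $5158.70. Insurer: $13760 − $4289.70 = $9470.30.
#3 ($1800): deductible already satisfied, so patient's share is 30% × $1800 = $540. Patient pays $540; OOP now $5698.70. Plan pays $1800 − $540 = $1260.

$1260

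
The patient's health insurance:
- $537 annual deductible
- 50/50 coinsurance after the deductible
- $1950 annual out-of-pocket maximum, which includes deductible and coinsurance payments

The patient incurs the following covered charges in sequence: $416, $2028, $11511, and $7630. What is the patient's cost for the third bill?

Claim 1 — $416: entire amount goes to the deductible. Patient pays $416; OOP now $416.
Claim 2 — $2028: $121 finishes the deductible; $1907 goes to coinsurance; patient's 50% is $953.50. Patient pays $1074.50; OOP now $1490.50.
Claim 3 — $11511: deductible already satisfied, so patient's share is 50% × $11511 = $5755.50. OOP would hit $7246 > $1950, so the cap limits the patient to $1950 − $1490.50 = $459.50.

$459.50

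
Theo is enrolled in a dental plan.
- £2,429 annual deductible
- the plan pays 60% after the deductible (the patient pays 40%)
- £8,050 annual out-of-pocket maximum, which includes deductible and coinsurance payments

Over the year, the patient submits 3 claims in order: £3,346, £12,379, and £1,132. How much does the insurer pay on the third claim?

£829.40

Claim 1 (£3,346): £2,429 finishes the deductible; £917 goes to coinsurance; patient's 40% is £366.80. Patient owes £2,795.80 (running OOP £2,795.80). Insurer: £3,346 − £2,795.80 = £550.20.
Claim 2 (£12,379): 40% coinsurance on £12,379 = £4,951.60. Patient owes £4,951.60 (running OOP £7,747.40). Plan pays £12,379 − £4,951.60 = £7,427.40.
Claim 3 (£1,132): deductible already satisfied, so patient's share is 40% × £1,132 = £452.80. OOP would hit £8,200.20 > £8,050, so the cap limits the patient to £8,050 − £7,747.40 = £302.60. Insurer: £1,132 − £302.60 = £829.40.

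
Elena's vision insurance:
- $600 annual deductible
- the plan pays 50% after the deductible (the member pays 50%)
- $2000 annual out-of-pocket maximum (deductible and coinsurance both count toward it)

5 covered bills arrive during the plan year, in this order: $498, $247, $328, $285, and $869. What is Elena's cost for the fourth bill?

$142.50

Bill 1, $498: all of it applies to the deductible. Cost to member: $498. OOP to date $498.
Bill 2, $247: $102 finishes the deductible; $145 goes to coinsurance; coinsurance $145 × 50% = $72.50. Cost to member: $174.50. OOP to date $672.50.
Bill 3, $328: deductible already satisfied, so member's share is 50% × $328 = $164. Member pays $164; OOP now $836.50.
Bill 4, $285: deductible already satisfied, so member's share is 50% × $285 = $142.50. Member owes $142.50 (running OOP $979).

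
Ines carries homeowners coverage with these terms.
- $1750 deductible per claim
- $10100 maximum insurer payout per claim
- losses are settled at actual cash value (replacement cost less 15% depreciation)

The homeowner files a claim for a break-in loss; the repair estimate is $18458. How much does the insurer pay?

$10100

Depreciate 15%: the covered value is $18458 × 0.85 = $15689.30.
Subtract the deductible: $15689.30 − $1750 = $13939.30.
The $10100 per-incident cap binds; insurer pays $10100.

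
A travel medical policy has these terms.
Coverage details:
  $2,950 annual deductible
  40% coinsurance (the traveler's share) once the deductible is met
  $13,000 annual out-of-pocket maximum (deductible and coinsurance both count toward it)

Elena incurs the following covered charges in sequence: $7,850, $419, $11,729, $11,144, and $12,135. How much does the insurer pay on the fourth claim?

Claim 1 ($7,850): $2,950 finishes the deductible; $4,900 goes to coinsurance; traveler's 40% is $1,960. Traveler pays $4,910; OOP now $4,910. Insurer: $7,850 − $4,910 = $2,940.
Claim 2 ($419): deductible already satisfied, so traveler's share is 40% × $419 = $167.60. Traveler owes $167.60 (running OOP $5,077.60). Plan pays $419 − $167.60 = $251.40.
Claim 3 ($11,729): 40% coinsurance on $11,729 = $4,691.60. Traveler pays $4,691.60; OOP now $9,769.20. Plan pays $11,729 − $4,691.60 = $7,037.40.
Claim 4 ($11,144): deductible met; 40% of $11,144 = $4,457.60. That would push OOP to $14,226.80, over the $13,000 cap, so traveler pays $13,000 − $9,769.20 = $3,230.80. Insurer: $11,144 − $3,230.80 = $7,913.20.

$7,913.20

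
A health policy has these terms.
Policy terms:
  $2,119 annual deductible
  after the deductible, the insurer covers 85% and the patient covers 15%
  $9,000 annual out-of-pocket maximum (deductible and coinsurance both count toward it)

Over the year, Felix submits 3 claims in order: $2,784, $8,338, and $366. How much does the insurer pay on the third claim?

#1 ($2,784): $2,119 finishes the deductible; $665 goes to coinsurance; patient's 15% is $99.75. Patient owes $2,218.75 (running OOP $2,218.75). Insurer: $2,784 − $2,218.75 = $565.25.
#2 ($8,338): 15% coinsurance on $8,338 = $1,250.70. Cost to patient: $1,250.70. OOP to date $3,469.45. Insurer: $8,338 − $1,250.70 = $7,087.30.
#3 ($366): 15% coinsurance on $366 = $54.90. Cost to patient: $54.90. OOP to date $3,524.35. Plan pays $366 − $54.90 = $311.10.

$311.10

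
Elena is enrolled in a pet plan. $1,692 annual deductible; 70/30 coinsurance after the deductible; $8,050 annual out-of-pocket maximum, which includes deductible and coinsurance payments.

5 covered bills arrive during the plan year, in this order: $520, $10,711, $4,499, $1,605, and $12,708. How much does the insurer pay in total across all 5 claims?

$21,993

Claim 1 ($520): entire amount goes to the deductible. Owner pays $520; OOP now $520. Plan pays $520 − $520 = $0.
Claim 2 ($10,711): $1,172 finishes the deductible; $9,539 goes to coinsurance; coinsurance $9,539 × 30% = $2,861.70. Owner owes $4,033.70 (running OOP $4,553.70). Insurer: $10,711 − $4,033.70 = $6,677.30.
Claim 3 ($4,499): deductible already satisfied, so owner's share is 30% × $4,499 = $1,349.70. Owner pays $1,349.70; OOP now $5,903.40. Insurer: $4,499 − $1,349.70 = $3,149.30.
Claim 4 ($1,605): deductible already satisfied, so owner's share is 30% × $1,605 = $481.50. Owner owes $481.50 (running OOP $6,384.90). Insurer: $1,605 − $481.50 = $1,123.50.
Claim 5 ($12,708): deductible already satisfied, so owner's share is 30% × $12,708 = $3,812.40. OOP would hit $10,197.30 > $8,050, so the cap limits the owner to $8,050 − $6,384.90 = $1,665.10. Plan pays $12,708 − $1,665.10 = $11,042.90.
Insurer total: $0 + $6,677.30 + $3,149.30 + $1,123.50 + $11,042.90 = $21,993.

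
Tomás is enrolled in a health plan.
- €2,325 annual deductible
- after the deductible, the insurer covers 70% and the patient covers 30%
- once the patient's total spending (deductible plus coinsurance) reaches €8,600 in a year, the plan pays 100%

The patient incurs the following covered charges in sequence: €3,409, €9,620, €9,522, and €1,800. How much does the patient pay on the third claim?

Claim 1 (€3,409): deductible takes €2,325, €1,084 remains; patient's 30% is €325.20. Patient pays €2,650.20; OOP now €2,650.20.
Claim 2 (€9,620): deductible already satisfied, so patient's share is 30% × €9,620 = €2,886. Cost to patient: €2,886. OOP to date €5,536.20.
Claim 3 (€9,522): 30% coinsurance on €9,522 = €2,856.60. Patient owes €2,856.60 (running OOP €8,392.80).

€2,856.60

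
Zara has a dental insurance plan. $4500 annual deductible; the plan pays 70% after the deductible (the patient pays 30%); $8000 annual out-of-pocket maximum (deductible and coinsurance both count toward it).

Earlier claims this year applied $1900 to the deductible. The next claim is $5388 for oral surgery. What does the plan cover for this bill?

$1951.60

$1900 of the $4500 deductible is already met, leaving $2600.
After the $2600 deductible portion, $5388 − $2600 = $2788 is subject to coinsurance.
30% of $2788 = $836.40 falls to the patient.
Patient responsibility before any cap: $2600 + $836.40 = $3436.40.
Year-to-date out-of-pocket becomes $1900 + $3436.40 = $5336.40, still under the $8000 maximum, so no cap applies.
The insurer covers the remainder: $5388 − $3436.40 = $1951.60.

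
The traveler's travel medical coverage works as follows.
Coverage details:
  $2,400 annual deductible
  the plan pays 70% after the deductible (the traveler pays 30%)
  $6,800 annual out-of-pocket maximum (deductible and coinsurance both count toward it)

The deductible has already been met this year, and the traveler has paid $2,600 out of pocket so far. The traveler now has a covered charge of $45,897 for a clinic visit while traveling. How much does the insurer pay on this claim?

$41,697

With the deductible met, the entire $45,897 is subject to coinsurance.
Coinsurance: $45,897 × 30% = $13,769.10.
That would bring total out-of-pocket to $16,369.10, past the $6,800 cap. The traveler is capped at $6,800 − $2,600 = $4,200 on this claim.
Insurer pays the balance: $45,897 − $4,200 = $41,697.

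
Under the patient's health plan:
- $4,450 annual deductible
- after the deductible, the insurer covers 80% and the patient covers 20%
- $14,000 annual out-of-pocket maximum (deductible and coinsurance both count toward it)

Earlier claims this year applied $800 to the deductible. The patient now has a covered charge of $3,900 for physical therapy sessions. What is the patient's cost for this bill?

Remaining deductible: $4,450 − $800 = $3,650.
After the $3,650 deductible portion, $3,900 − $3,650 = $250 is subject to coinsurance.
Patient's 20% share of $250 is $50.
Patient responsibility before any cap: $3,650 + $50 = $3,700.
Cumulative spending $800 + $3,700 = $4,500 stays under the $14,000 maximum.

$3,700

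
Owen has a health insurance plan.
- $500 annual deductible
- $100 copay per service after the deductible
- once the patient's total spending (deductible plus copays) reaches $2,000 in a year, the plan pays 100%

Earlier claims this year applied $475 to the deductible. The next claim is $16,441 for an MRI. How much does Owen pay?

$125

Remaining deductible: $500 − $475 = $25.
The remaining $16,416 (= $16,441 − $25) moves to the copay.
Copay on this service: $100.
Patient responsibility before any cap: $25 + $100 = $125.
Year-to-date out-of-pocket becomes $475 + $125 = $600, still under the $2,000 maximum, so no cap applies.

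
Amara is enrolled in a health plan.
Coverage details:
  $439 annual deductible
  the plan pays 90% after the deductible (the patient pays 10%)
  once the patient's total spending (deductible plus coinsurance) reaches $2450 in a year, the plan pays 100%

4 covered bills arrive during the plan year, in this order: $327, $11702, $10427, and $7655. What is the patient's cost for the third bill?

Claim 1 — $327: all of it applies to the deductible. Cost to patient: $327. OOP to date $327.
Claim 2 — $11702: deductible takes $112, $11590 remains; coinsurance $11590 × 10% = $1159. Cost to patient: $1271. OOP to date $1598.
Claim 3 — $10427: deductible met; 10% of $10427 = $1042.70. That would push OOP to $2640.70, over the $2450 cap, so patient pays $2450 − $1598 = $852.

$852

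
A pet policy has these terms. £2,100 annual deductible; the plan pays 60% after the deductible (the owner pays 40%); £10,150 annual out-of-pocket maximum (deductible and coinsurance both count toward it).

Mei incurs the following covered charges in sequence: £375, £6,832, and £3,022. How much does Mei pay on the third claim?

Claim 1 (£375): fully absorbed by the deductible. Owner pays £375; OOP now £375.
Claim 2 (£6,832): £1,725 finishes the deductible; £5,107 goes to coinsurance; coinsurance £5,107 × 40% = £2,042.80. Owner owes £3,767.80 (running OOP £4,142.80).
Claim 3 (£3,022): 40% coinsurance on £3,022 = £1,208.80. Owner pays £1,208.80; OOP now £5,351.60.

£1,208.80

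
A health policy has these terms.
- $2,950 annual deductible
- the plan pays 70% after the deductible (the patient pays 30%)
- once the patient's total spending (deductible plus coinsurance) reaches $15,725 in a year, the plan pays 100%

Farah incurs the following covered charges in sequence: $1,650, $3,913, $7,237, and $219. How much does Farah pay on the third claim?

$2,171.10

Claim 1 — $1,650: fully absorbed by the deductible. Patient pays $1,650; OOP now $1,650.
Claim 2 — $3,913: $1,300 to deductible, leaving $2,613; 30% of $2,613 = $783.90. Patient pays $2,083.90; OOP now $3,733.90.
Claim 3 — $7,237: deductible already satisfied, so patient's share is 30% × $7,237 = $2,171.10. Cost to patient: $2,171.10. OOP to date $5,905.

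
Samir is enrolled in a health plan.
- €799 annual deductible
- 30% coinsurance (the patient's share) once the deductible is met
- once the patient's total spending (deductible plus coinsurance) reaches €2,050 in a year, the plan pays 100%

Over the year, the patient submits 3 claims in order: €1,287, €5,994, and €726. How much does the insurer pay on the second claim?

€4,889.40

Bill 1, €1,287: deductible takes €799, €488 remains; coinsurance €488 × 30% = €146.40. Patient owes €945.40 (running OOP €945.40). Plan pays €1,287 − €945.40 = €341.60.
Bill 2, €5,994: deductible met; 30% of €5,994 = €1,798.20. OOP would hit €2,743.60 > €2,050, so the cap limits the patient to €2,050 − €945.40 = €1,104.60. Insurer: €5,994 − €1,104.60 = €4,889.40.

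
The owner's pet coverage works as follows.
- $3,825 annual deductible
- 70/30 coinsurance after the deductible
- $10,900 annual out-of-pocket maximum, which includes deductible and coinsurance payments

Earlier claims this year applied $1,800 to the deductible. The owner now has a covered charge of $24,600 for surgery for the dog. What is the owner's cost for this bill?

Remaining deductible: $3,825 − $1,800 = $2,025.
After the $2,025 deductible portion, $24,600 − $2,025 = $22,575 is subject to coinsurance.
Coinsurance: $22,575 × 30% = $6,772.50.
So the owner owes $2,025 + $6,772.50 = $8,797.50 before any cap.
Total out-of-pocket so far would be $1,800 + $8,797.50 = $10,597.50, below the $10,900 cap — no reduction.

$8,797.50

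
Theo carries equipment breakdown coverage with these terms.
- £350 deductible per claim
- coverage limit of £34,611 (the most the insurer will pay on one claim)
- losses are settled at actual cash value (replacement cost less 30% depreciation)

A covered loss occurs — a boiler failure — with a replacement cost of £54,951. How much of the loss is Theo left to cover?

£20,340

Depreciate 30%: the covered value is £54,951 × 0.7 = £38,465.70.
After the deductible, £38,465.70 − £350 = £38,115.70 remains.
Since £38,115.70 > £34,611, the payout is capped at £34,611.
The business owner bears the rest of the original loss: £54,951 − £34,611 = £20,340.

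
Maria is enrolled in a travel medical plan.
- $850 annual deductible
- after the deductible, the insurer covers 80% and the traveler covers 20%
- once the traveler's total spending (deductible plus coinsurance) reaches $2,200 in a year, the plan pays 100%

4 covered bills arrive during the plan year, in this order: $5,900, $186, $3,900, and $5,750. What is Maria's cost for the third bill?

$302.80

#1 ($5,900): deductible takes $850, $5,050 remains; traveler's 20% is $1,010. Traveler owes $1,860 (running OOP $1,860).
#2 ($186): deductible met; 20% of $186 = $37.20. Traveler pays $37.20; OOP now $1,897.20.
#3 ($3,900): 20% coinsurance on $3,900 = $780. Adding that to $1,897.20 gives $2,677.20, past the $2,200 cap; traveler pays only $2,200 − $1,897.20 = $302.80.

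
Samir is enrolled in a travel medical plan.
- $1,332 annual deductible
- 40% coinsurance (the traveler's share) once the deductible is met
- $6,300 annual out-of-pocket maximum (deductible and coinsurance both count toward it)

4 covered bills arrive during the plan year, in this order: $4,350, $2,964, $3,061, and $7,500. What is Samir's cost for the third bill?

$1,224.40

Bill 1, $4,350: $1,332 to deductible, leaving $3,018; coinsurance $3,018 × 40% = $1,207.20. Traveler owes $2,539.20 (running OOP $2,539.20).
Bill 2, $2,964: deductible already satisfied, so traveler's share is 40% × $2,964 = $1,185.60. Traveler pays $1,185.60; OOP now $3,724.80.
Bill 3, $3,061: deductible met; 40% of $3,061 = $1,224.40. Traveler owes $1,224.40 (running OOP $4,949.20).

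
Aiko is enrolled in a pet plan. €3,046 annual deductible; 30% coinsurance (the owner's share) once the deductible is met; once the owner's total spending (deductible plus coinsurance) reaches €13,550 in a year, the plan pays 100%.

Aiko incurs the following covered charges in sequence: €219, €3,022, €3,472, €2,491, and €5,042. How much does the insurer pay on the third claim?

€2,430.40

Bill 1, €219: all of it applies to the deductible. Cost to owner: €219. OOP to date €219. Plan pays €219 − €219 = €0.
Bill 2, €3,022: deductible takes €2,827, €195 remains; owner's 30% is €58.50. Owner pays €2,885.50; OOP now €3,104.50. Insurer: €3,022 − €2,885.50 = €136.50.
Bill 3, €3,472: deductible met; 30% of €3,472 = €1,041.60. Cost to owner: €1,041.60. OOP to date €4,146.10. Plan pays €3,472 − €1,041.60 = €2,430.40.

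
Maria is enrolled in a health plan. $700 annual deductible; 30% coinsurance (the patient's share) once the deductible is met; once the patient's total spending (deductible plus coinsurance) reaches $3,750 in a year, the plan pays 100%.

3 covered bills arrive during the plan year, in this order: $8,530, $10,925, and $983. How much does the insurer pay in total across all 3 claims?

Claim 1 — $8,530: deductible takes $700, $7,830 remains; patient's 30% is $2,349. Cost to patient: $3,049. OOP to date $3,049. Insurer: $8,530 − $3,049 = $5,481.
Claim 2 — $10,925: 30% coinsurance on $10,925 = $3,277.50. That would push OOP to $6,326.50, over the $3,750 cap, so patient pays $3,750 − $3,049 = $701. Insurer: $10,925 − $701 = $10,224.
Claim 3 — $983: deductible met; 30% of $983 = $294.90. That would push OOP to $4,044.90, over the $3,750 cap, so patient pays $3,750 − $3,750 = $0. Plan pays $983 − $0 = $983.
Insurer total = bills − patient's total = $20,438 − $3,750 = $16,688.

$16,688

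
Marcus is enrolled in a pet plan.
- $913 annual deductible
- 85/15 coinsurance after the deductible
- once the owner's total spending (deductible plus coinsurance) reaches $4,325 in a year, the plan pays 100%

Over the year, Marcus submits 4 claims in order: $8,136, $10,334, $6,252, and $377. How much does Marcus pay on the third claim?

Claim 1 — $8,136: $913 to deductible, leaving $7,223; owner's 15% is $1,083.45. Owner owes $1,996.45 (running OOP $1,996.45).
Claim 2 — $10,334: deductible met; 15% of $10,334 = $1,550.10. Owner owes $1,550.10 (running OOP $3,546.55).
Claim 3 — $6,252: deductible met; 15% of $6,252 = $937.80. OOP would hit $4,484.35 > $4,325, so the cap limits the owner to $4,325 − $3,546.55 = $778.45.

$778.45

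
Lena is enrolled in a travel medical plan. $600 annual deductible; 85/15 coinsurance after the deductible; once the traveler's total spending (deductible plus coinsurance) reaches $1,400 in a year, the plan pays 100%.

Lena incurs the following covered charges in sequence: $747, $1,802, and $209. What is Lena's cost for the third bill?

Claim 1 ($747): $600 to deductible, leaving $147; coinsurance $147 × 15% = $22.05. Traveler owes $622.05 (running OOP $622.05).
Claim 2 ($1,802): 15% coinsurance on $1,802 = $270.30. Traveler owes $270.30 (running OOP $892.35).
Claim 3 ($209): deductible met; 15% of $209 = $31.35. Traveler owes $31.35 (running OOP $923.70).

$31.35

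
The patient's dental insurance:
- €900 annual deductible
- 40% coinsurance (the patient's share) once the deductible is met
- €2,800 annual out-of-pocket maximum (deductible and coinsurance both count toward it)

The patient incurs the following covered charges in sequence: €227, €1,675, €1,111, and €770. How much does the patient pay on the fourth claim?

Bill 1, €227: fully absorbed by the deductible. Patient owes €227 (running OOP €227).
Bill 2, €1,675: €673 to deductible, leaving €1,002; coinsurance €1,002 × 40% = €400.80. Patient owes €1,073.80 (running OOP €1,300.80).
Bill 3, €1,111: deductible already satisfied, so patient's share is 40% × €1,111 = €444.40. Cost to patient: €444.40. OOP to date €1,745.20.
Bill 4, €770: 40% coinsurance on €770 = €308. Patient owes €308 (running OOP €2,053.20).

€308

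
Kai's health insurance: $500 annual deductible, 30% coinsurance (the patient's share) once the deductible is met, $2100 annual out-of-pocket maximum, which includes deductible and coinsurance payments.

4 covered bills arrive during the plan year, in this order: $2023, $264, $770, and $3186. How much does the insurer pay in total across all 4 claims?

$4143

Bill 1, $2023: $500 to deductible, leaving $1523; coinsurance $1523 × 30% = $456.90. Patient owes $956.90 (running OOP $956.90). Insurer: $2023 − $956.90 = $1066.10.
Bill 2, $264: 30% coinsurance on $264 = $79.20. Patient pays $79.20; OOP now $1036.10. Plan pays $264 − $79.20 = $184.80.
Bill 3, $770: deductible met; 30% of $770 = $231. Patient pays $231; OOP now $1267.10. Plan pays $770 − $231 = $539.
Bill 4, $3186: deductible met; 30% of $3186 = $955.80. That would push OOP to $2222.90, over the $2100 cap, so patient pays $2100 − $1267.10 = $832.90. Insurer: $3186 − $832.90 = $2353.10.
Insurer total: $1066.10 + $184.80 + $539 + $2353.10 = $4143.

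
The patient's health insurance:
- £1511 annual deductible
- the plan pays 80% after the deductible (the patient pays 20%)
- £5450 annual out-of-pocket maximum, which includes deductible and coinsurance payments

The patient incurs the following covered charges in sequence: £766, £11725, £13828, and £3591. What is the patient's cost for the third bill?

#1 (£766): entire amount goes to the deductible. Patient owes £766 (running OOP £766).
#2 (£11725): £745 finishes the deductible; £10980 goes to coinsurance; 20% of £10980 = £2196. Patient pays £2941; OOP now £3707.
#3 (£13828): deductible met; 20% of £13828 = £2765.60. Adding that to £3707 gives £6472.60, past the £5450 cap; patient pays only £5450 − £3707 = £1743.

£1743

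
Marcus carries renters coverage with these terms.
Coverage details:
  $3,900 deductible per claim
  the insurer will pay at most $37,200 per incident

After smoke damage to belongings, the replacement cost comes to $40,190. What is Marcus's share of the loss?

$3,900

Subtract the deductible: $40,190 − $3,900 = $36,290.
$36,290 ≤ $37,200, so the limit doesn't bind; insurer pays $36,290.
Out of pocket: $40,190 − $36,290 = $3,900.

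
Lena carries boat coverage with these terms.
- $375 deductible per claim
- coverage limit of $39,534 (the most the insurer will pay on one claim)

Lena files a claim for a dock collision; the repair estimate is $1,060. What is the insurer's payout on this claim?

Subtract the deductible: $1,060 − $375 = $685.
$685 ≤ $39,534, so the limit doesn't bind; insurer pays $685.

$685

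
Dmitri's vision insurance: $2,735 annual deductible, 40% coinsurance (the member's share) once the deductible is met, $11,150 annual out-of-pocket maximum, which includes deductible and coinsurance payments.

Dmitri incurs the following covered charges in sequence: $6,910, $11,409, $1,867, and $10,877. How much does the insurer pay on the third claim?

Bill 1, $6,910: $2,735 to deductible, leaving $4,175; coinsurance $4,175 × 40% = $1,670. Member pays $4,405; OOP now $4,405. Plan pays $6,910 − $4,405 = $2,505.
Bill 2, $11,409: deductible met; 40% of $11,409 = $4,563.60. Member owes $4,563.60 (running OOP $8,968.60). Plan pays $11,409 − $4,563.60 = $6,845.40.
Bill 3, $1,867: 40% coinsurance on $1,867 = $746.80. Member pays $746.80; OOP now $9,715.40. Insurer: $1,867 − $746.80 = $1,120.20.

$1,120.20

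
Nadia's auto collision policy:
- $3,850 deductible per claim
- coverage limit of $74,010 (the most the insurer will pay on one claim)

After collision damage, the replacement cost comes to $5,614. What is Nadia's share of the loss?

$3,850

Less the $3,850 deductible: $5,614 − $3,850 = $1,764.
That's under the $74,010 cap, so the insurer reimburses the full $1,764.
Driver's share is the uncovered remainder: $5,614 − $1,764 = $3,850.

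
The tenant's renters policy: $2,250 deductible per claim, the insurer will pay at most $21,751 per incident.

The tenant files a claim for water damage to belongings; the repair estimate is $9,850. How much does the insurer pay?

Subtract the deductible: $9,850 − $2,250 = $7,600.
That's under the $21,751 cap, so the insurer reimburses the full $7,600.

$7,600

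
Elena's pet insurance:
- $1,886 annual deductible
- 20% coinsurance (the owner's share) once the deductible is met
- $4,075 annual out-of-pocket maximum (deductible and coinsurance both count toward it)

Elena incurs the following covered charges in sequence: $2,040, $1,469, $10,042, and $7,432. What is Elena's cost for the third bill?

$1,864.40

Claim 1 ($2,040): $1,886 to deductible, leaving $154; owner's 20% is $30.80. Owner owes $1,916.80 (running OOP $1,916.80).
Claim 2 ($1,469): 20% coinsurance on $1,469 = $293.80. Cost to owner: $293.80. OOP to date $2,210.60.
Claim 3 ($10,042): deductible met; 20% of $10,042 = $2,008.40. OOP would hit $4,219 > $4,075, so the cap limits the owner to $4,075 − $2,210.60 = $1,864.40.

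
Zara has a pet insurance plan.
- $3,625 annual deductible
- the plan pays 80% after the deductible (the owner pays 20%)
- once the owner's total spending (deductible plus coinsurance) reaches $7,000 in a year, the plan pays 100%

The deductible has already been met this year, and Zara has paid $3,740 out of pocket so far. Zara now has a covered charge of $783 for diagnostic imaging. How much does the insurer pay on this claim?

The deductible is already satisfied, so the full bill goes to coinsurance.
Coinsurance: $783 × 20% = $156.60.
Year-to-date out-of-pocket becomes $3,740 + $156.60 = $3,896.60, still under the $7,000 maximum, so no cap applies.
The plan picks up $783 − $156.60 = $626.40.

$626.40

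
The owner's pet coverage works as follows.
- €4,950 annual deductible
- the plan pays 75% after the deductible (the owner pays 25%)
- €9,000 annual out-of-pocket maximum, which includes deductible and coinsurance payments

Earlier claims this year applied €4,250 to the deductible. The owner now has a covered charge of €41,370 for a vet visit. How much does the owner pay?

Remaining deductible: €4,950 − €4,250 = €700.
That leaves €41,370 − €700 = €40,670 for coinsurance.
Owner's 25% share of €40,670 is €10,167.50.
So the owner owes €700 + €10,167.50 = €10,867.50 before any cap.
That would bring total out-of-pocket to €15,117.50, past the €9,000 cap. The owner is capped at €9,000 − €4,250 = €4,750 on this claim.

€4,750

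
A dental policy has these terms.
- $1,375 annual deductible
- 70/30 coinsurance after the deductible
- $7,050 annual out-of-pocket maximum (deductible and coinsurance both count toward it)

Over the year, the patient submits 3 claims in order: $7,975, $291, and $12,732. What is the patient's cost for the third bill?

#1 ($7,975): deductible takes $1,375, $6,600 remains; 30% of $6,600 = $1,980. Patient owes $3,355 (running OOP $3,355).
#2 ($291): deductible already satisfied, so patient's share is 30% × $291 = $87.30. Patient pays $87.30; OOP now $3,442.30.
#3 ($12,732): deductible already satisfied, so patient's share is 30% × $12,732 = $3,819.60. Adding that to $3,442.30 gives $7,261.90, past the $7,050 cap; patient pays only $7,050 − $3,442.30 = $3,607.70.

$3,607.70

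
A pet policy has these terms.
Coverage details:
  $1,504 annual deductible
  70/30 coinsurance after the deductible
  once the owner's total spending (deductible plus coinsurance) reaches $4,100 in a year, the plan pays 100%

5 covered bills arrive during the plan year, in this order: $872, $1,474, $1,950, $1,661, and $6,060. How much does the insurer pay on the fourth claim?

$1,162.70

Claim 1 ($872): all of it applies to the deductible. Owner owes $872 (running OOP $872). Plan pays $872 − $872 = $0.
Claim 2 ($1,474): $632 to deductible, leaving $842; coinsurance $842 × 30% = $252.60. Owner pays $884.60; OOP now $1,756.60. Plan pays $1,474 − $884.60 = $589.40.
Claim 3 ($1,950): 30% coinsurance on $1,950 = $585. Owner pays $585; OOP now $2,341.60. Plan pays $1,950 − $585 = $1,365.
Claim 4 ($1,661): deductible met; 30% of $1,661 = $498.30. Owner pays $498.30; OOP now $2,839.90. Plan pays $1,661 − $498.30 = $1,162.70.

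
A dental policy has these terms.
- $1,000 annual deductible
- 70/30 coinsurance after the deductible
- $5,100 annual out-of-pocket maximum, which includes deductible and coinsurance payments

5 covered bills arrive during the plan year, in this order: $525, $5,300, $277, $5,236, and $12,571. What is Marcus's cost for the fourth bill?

#1 ($525): entire amount goes to the deductible. Patient pays $525; OOP now $525.
#2 ($5,300): deductible takes $475, $4,825 remains; patient's 30% is $1,447.50. Patient owes $1,922.50 (running OOP $2,447.50).
#3 ($277): 30% coinsurance on $277 = $83.10. Cost to patient: $83.10. OOP to date $2,530.60.
#4 ($5,236): deductible met; 30% of $5,236 = $1,570.80. Patient pays $1,570.80; OOP now $4,101.40.

$1,570.80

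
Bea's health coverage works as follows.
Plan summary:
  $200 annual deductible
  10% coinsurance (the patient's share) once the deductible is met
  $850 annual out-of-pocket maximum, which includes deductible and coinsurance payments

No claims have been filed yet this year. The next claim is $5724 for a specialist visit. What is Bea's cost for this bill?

$752.40

The full $200 deductible is still open; $200 of this bill applies to it.
The remaining $5524 (= $5724 − $200) moves to coinsurance.
10% of $5524 = $552.40 falls to the patient.
So the patient owes $200 + $552.40 = $752.40 before any cap.
Year-to-date out-of-pocket becomes $0 + $752.40 = $752.40, still under the $850 maximum, so no cap applies.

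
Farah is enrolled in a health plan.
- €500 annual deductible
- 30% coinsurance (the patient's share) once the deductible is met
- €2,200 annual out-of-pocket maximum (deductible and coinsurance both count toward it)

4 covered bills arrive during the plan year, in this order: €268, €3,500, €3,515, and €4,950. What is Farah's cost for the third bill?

Bill 1, €268: all of it applies to the deductible. Cost to patient: €268. OOP to date €268.
Bill 2, €3,500: €232 to deductible, leaving €3,268; coinsurance €3,268 × 30% = €980.40. Cost to patient: €1,212.40. OOP to date €1,480.40.
Bill 3, €3,515: deductible already satisfied, so patient's share is 30% × €3,515 = €1,054.50. Adding that to €1,480.40 gives €2,534.90, past the €2,200 cap; patient pays only €2,200 − €1,480.40 = €719.60.

€719.60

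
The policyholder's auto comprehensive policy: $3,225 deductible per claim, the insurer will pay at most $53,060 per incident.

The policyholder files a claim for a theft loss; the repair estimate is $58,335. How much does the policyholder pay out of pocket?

$5,275

Less the $3,225 deductible: $58,335 − $3,225 = $55,110.
$55,110 exceeds the $53,060 limit, so the insurer pays the limit: $53,060.
Policyholder's share is the uncovered remainder: $58,335 − $53,060 = $5,275.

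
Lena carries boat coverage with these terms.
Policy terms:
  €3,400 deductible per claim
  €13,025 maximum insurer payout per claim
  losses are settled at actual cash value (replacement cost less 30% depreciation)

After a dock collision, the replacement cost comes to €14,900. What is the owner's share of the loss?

€7,870

Depreciate 30%: the covered value is €14,900 × 0.7 = €10,430.
Subtract the deductible: €10,430 − €3,400 = €7,030.
€7,030 is within the €13,025 limit, so the insurer pays €7,030.
The owner bears the rest of the original loss: €14,900 − €7,030 = €7,870.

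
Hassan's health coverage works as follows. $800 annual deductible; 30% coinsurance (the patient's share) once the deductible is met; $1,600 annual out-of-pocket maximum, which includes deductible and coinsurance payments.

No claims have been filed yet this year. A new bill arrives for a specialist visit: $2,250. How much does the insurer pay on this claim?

Nothing has been paid toward the $800 deductible, so the first $800 of this charge is applied there.
The remaining $1,450 (= $2,250 − $800) moves to coinsurance.
Coinsurance: $1,450 × 30% = $435.
Patient responsibility before any cap: $800 + $435 = $1,235.
Year-to-date out-of-pocket becomes $0 + $1,235 = $1,235, still under the $1,600 maximum, so no cap applies.
The insurer covers the remainder: $2,250 − $1,235 = $1,015.

$1,015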